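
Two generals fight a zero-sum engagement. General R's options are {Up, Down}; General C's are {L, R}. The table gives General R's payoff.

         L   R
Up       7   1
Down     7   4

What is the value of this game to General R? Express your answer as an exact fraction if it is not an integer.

4

Row minima: Up → 1, Down → 4; maximin = 4.
Column maxima: L → 7, R → 4; minimax = 4.
Since maximin = minimax = 4, there is a saddle point and the value is 4.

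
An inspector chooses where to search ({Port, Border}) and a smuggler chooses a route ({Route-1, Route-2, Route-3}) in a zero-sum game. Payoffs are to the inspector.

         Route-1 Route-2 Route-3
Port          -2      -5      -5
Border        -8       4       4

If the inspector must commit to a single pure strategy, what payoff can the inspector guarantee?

Row minima: Port → -5, Border → -8.
The best of these is -5.

-5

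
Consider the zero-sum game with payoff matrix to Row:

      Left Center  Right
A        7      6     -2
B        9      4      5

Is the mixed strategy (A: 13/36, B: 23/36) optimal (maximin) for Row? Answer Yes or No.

No

Against Left this mix gives (13/36)·7 + (23/36)·9 = 149/18.
Against Center this mix gives (13/36)·6 + (23/36)·4 = 85/18.
Against Right this mix gives (13/36)·(-2) + (23/36)·5 = 89/36.
Column will play Right, holding Row to 89/36. Shifting weight toward the row that does better against Right would raise this floor (the equalizing mix achieves 38/9 against both Right and Center), so the proposed strategy is not optimal.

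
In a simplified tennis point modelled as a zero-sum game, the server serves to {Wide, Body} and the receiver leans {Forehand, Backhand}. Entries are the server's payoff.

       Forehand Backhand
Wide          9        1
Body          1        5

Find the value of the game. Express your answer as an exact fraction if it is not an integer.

11/3

Row minima: Wide → 1, Body → 1; maximin = 1.
Column maxima: Forehand → 9, Backhand → 5; minimax = 5.
1 ≠ 5, so there is no saddle point; optimal play is mixed.
Let the server play Wide with probability p. Expected payoff against Forehand: 9p + 1(1−p) = 8p + 1; against Backhand: 1p + 5(1−p) = −4p + 5.
Setting these equal: 8p + 1 = −4p + 5 ⇒ 12p = 4 ⇒ p = 1/3, and the value is (8)·(1/3) + 1 = 11/3.
For the receiver: with q = P(Forehand), equating Wide's and Body's payoffs gives 8q + 1 = −4q + 5 ⇒ q = 1/3.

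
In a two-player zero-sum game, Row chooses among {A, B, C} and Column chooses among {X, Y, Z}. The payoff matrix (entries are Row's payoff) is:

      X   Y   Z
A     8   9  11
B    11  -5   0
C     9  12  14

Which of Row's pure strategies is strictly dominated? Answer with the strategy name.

A

C gives a strictly higher payoff than A against every column: 9 > 8, 12 > 9, 14 > 11.
So A is strictly dominated and Row never plays it.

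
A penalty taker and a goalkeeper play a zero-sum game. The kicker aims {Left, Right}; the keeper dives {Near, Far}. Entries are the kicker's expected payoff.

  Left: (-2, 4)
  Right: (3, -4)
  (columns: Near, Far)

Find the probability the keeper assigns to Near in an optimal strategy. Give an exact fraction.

Row minima: Left → -2, Right → -4; maximin = -2.
Column maxima: Near → 3, Far → 4; minimax = 3.
-2 ≠ 3, so there is no saddle point; optimal play is mixed.
Let the kicker play Left with probability p. Expected payoff against Near: (-2)p + 3(1−p) = −5p + 3; against Far: 4p + (-4)(1−p) = 8p − 4.
Setting these equal: −5p + 3 = 8p − 4 ⇒ −13p = -7 ⇒ p = 7/13, and the value is (-5)·(7/13) + 3 = 4/13.
For the keeper: with q = P(Near), equating Left's and Right's payoffs gives −6q + 4 = 7q − 4 ⇒ q = 8/13.

8/13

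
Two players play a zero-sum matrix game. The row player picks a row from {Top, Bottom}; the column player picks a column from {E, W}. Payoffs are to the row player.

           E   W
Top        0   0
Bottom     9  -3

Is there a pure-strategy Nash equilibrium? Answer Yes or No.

Yes

Row minima: Top → 0, Bottom → -3; maximin = 0.
Column maxima: E → 9, W → 0; minimax = 0.
maximin = minimax = 0, so a saddle point exists.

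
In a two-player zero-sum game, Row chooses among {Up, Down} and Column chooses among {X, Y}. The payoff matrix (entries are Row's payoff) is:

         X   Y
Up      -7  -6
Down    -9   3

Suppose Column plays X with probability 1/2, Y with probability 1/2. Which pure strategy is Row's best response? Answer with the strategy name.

Expected payoff of Up: (1/2)·(-7) + (1/2)·(-6) = -13/2.
Expected payoff of Down: (1/2)·(-9) + (1/2)·3 = -3.
The largest is -3, so Row's best response is Down.

Down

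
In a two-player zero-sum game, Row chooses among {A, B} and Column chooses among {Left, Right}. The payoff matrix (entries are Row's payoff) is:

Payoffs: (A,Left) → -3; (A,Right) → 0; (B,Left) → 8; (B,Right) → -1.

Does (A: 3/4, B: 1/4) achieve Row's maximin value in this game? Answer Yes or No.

Yes

Against Left this mix gives (3/4)·(-3) + (1/4)·8 = -1/4.
Against Right this mix gives (3/4)·0 + (1/4)·(-1) = -1/4.
All of Column's active replies (Left, Right) yield -1/4, and no column does worse for Row. The mix makes Column indifferent and guarantees -1/4, so it is optimal.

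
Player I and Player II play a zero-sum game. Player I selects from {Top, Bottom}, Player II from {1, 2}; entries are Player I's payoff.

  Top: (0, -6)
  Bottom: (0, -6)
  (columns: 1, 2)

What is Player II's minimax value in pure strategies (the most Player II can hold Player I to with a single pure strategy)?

-6

Column maxima: 1 → 0, 2 → -6.
The smallest of these is -6.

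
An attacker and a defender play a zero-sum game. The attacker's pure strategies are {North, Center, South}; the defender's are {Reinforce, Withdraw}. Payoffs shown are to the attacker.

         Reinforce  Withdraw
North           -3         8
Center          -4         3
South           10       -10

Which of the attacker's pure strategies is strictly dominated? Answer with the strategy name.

Center

North gives a strictly higher payoff than Center against every column: -3 > -4, 8 > 3.
So Center is strictly dominated and the attacker never plays it.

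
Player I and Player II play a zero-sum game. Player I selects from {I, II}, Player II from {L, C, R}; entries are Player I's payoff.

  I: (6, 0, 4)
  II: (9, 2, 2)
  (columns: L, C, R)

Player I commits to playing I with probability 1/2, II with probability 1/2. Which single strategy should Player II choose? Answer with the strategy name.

C

If Player II plays L, Player I's expected payoff is (1/2)·6 + (1/2)·9 = 15/2.
If Player II plays C, Player I's expected payoff is (1/2)·0 + (1/2)·2 = 1.
If Player II plays R, Player I's expected payoff is (1/2)·4 + (1/2)·2 = 3.
Player II minimizes Player I's payoff; the smallest is 1, so the best response is C.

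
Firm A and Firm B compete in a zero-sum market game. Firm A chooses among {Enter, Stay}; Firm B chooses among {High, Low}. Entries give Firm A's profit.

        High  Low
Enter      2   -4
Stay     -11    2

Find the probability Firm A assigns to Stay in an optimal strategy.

Row minima: Enter → -4, Stay → -11; maximin = -4.
Column maxima: High → 2, Low → 2; minimax = 2.
-4 ≠ 2, so there is no saddle point; optimal play is mixed.
Let Firm A play Enter with probability p. Expected payoff against High: 2p + (-11)(1−p) = 13p − 11; against Low: (-4)p + 2(1−p) = −6p + 2.
Setting these equal: 13p − 11 = −6p + 2 ⇒ 19p = 13 ⇒ p = 13/19, and the value is (13)·(13/19) − 11 = -40/19.
For Firm B: with q = P(High), equating Enter's and Stay's payoffs gives 6q − 4 = −13q + 2 ⇒ q = 6/19.

6/19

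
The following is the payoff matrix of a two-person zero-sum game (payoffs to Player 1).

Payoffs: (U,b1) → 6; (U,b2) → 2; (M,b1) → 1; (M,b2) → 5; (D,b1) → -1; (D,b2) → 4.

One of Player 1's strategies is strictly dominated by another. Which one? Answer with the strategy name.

M gives a strictly higher payoff than D against every column: 1 > -1, 5 > 4.
So D is strictly dominated and Player 1 never plays it.

D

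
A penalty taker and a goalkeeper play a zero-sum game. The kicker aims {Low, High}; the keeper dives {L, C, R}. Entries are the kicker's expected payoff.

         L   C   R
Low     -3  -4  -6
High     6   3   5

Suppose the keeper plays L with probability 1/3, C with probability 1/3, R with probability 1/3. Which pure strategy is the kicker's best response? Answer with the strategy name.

Expected payoff of Low: (1/3)·(-3) + (1/3)·(-4) + (1/3)·(-6) = -13/3.
Expected payoff of High: (1/3)·6 + (1/3)·3 + (1/3)·5 = 14/3.
The largest is 14/3, so the kicker's best response is High.

High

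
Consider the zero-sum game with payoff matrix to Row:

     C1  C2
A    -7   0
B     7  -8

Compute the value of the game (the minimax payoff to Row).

-28/11

Row minima: A → -7, B → -8; maximin = -7.
Column maxima: C1 → 7, C2 → 0; minimax = 0.
-7 ≠ 0, so there is no saddle point; optimal play is mixed.
Let Row play A with probability p. Expected payoff against C1: (-7)p + 7(1−p) = −14p + 7; against C2: 0p + (-8)(1−p) = 8p − 8.
Setting these equal: −14p + 7 = 8p − 8 ⇒ −22p = -15 ⇒ p = 15/22, and the value is (-14)·(15/22) + 7 = -28/11.
For Column: with q = P(C1), equating A's and B's payoffs gives −7q = 15q − 8 ⇒ q = 4/11.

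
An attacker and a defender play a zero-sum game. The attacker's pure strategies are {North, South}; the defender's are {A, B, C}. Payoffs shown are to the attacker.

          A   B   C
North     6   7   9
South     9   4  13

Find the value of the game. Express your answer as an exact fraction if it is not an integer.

13/2

Row minima: North → 6, South → 4; maximin = 6.
Column maxima: A → 9, B → 7, C → 13; minimax = 7.
6 ≠ 7, so there is no saddle point; optimal play is mixed.
C is strictly dominated by A (it gives the attacker strictly more in every row), so the defender never plays it.
On the remaining 2×2 (North, South vs A, B):
Let the attacker play North with probability p. Expected payoff against A: 6p + 9(1−p) = −3p + 9; against B: 7p + 4(1−p) = 3p + 4.
Setting these equal: −3p + 9 = 3p + 4 ⇒ −6p = -5 ⇒ p = 5/6, and the value is (-3)·(5/6) + 9 = 13/2.
For the defender: with q = P(A), equating North's and South's payoffs gives −q + 7 = 5q + 4 ⇒ q = 1/2.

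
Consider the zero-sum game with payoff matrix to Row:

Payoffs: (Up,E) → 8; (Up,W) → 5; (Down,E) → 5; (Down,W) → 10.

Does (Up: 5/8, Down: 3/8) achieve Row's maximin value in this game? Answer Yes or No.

Against E this mix gives (5/8)·8 + (3/8)·5 = 55/8.
Against W this mix gives (5/8)·5 + (3/8)·10 = 55/8.
All of Column's active replies (E, W) yield 55/8, and no column does worse for Row. The mix makes Column indifferent and guarantees 55/8, so it is optimal.

Yes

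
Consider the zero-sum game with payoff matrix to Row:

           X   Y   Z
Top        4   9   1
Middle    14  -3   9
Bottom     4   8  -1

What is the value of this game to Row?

21/5

Row minima: Top → 1, Middle → -3, Bottom → -1; maximin = 1.
Column maxima: X → 14, Y → 9, Z → 9; minimax = 9.
1 ≠ 9, so there is no saddle point; optimal play is mixed.
X is strictly dominated by Z (it gives Row strictly more in every row), so Column never plays it.
With X eliminated, Bottom is strictly dominated by Top (Top gives Row strictly more in every remaining column), so Row never plays it.
On the remaining 2×2 (Top, Middle vs Y, Z):
Let Row play Top with probability p. Expected payoff against Y: 9p + (-3)(1−p) = 12p − 3; against Z: 1p + 9(1−p) = −8p + 9.
Setting these equal: 12p − 3 = −8p + 9 ⇒ 20p = 12 ⇒ p = 3/5, and the value is (12)·(3/5) − 3 = 21/5.
For Column: with q = P(Y), equating Top's and Middle's payoffs gives 8q + 1 = −12q + 9 ⇒ q = 2/5.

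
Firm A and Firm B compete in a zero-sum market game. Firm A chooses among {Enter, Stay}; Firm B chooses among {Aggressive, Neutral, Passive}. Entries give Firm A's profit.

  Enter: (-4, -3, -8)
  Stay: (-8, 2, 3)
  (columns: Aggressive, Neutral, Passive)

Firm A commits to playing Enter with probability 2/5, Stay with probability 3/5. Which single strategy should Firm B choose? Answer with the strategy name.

Aggressive

If Firm B plays Aggressive, Firm A's expected payoff is (2/5)·(-4) + (3/5)·(-8) = -32/5.
If Firm B plays Neutral, Firm A's expected payoff is (2/5)·(-3) + (3/5)·2 = 0.
If Firm B plays Passive, Firm A's expected payoff is (2/5)·(-8) + (3/5)·3 = -7/5.
Firm B minimizes Firm A's payoff; the smallest is -32/5, so the best response is Aggressive.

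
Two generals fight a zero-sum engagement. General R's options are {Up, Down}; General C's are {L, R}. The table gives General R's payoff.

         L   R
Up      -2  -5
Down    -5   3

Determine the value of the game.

-31/11

Row minima: Up → -5, Down → -5; maximin = -5.
Column maxima: L → -2, R → 3; minimax = -2.
-5 ≠ -2, so there is no saddle point; optimal play is mixed.
Let General R play Up with probability p. Expected payoff against L: (-2)p + (-5)(1−p) = 3p − 5; against R: (-5)p + 3(1−p) = −8p + 3.
Setting these equal: 3p − 5 = −8p + 3 ⇒ 11p = 8 ⇒ p = 8/11, and the value is (3)·(8/11) − 5 = -31/11.
For General C: with q = P(L), equating Up's and Down's payoffs gives 3q − 5 = −8q + 3 ⇒ q = 8/11.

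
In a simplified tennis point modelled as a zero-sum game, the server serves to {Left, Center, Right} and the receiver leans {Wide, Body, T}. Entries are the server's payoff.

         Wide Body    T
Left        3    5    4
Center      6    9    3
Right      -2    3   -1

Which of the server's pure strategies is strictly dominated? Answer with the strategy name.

Left gives a strictly higher payoff than Right against every column: 3 > -2, 5 > 3, 4 > -1.
So Right is strictly dominated and the server never plays it.

Right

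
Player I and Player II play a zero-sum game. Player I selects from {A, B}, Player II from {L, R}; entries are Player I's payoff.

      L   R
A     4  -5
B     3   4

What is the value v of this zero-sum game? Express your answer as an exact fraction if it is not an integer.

Row minima: A → -5, B → 3; maximin = 3.
Column maxima: L → 4, R → 4; minimax = 4.
3 ≠ 4, so there is no saddle point; optimal play is mixed.
Let Player I play A with probability p. Expected payoff against L: 4p + 3(1−p) = p + 3; against R: (-5)p + 4(1−p) = −9p + 4.
Setting these equal: p + 3 = −9p + 4 ⇒ 10p = 1 ⇒ p = 1/10, and the value is (1)·(1/10) + 3 = 31/10.
For Player II: with q = P(L), equating A's and B's payoffs gives 9q − 5 = −q + 4 ⇒ q = 9/10.

31/10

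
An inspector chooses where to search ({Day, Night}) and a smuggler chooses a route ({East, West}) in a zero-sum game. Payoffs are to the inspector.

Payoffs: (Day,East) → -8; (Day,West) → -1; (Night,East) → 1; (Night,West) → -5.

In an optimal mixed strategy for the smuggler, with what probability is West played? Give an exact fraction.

Row minima: Day → -8, Night → -5; maximin = -5.
Column maxima: East → 1, West → -1; minimax = -1.
-5 ≠ -1, so there is no saddle point; optimal play is mixed.
Let the inspector play Day with probability p. Expected payoff against East: (-8)p + 1(1−p) = −9p + 1; against West: (-1)p + (-5)(1−p) = 4p − 5.
Setting these equal: −9p + 1 = 4p − 5 ⇒ −13p = -6 ⇒ p = 6/13, and the value is (-9)·(6/13) + 1 = -41/13.
For the smuggler: with q = P(East), equating Day's and Night's payoffs gives −7q − 1 = 6q − 5 ⇒ q = 4/13.

9/13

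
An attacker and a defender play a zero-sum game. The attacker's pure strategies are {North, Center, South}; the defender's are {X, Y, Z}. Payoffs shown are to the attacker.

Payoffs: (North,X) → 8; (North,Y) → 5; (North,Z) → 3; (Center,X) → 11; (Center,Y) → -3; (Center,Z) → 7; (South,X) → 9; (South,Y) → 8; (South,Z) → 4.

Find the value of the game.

Row minima: North → 3, Center → -3, South → 4; maximin = 4.
Column maxima: X → 11, Y → 8, Z → 7; minimax = 7.
4 ≠ 7, so there is no saddle point; optimal play is mixed.
North is strictly dominated by South, so the attacker never plays it.
X is strictly dominated by Y (it gives the attacker strictly more in every row), so the defender never plays it.
On the remaining 2×2 (Center, South vs Y, Z):
Let the attacker play Center with probability p. Expected payoff against Y: (-3)p + 8(1−p) = −11p + 8; against Z: 7p + 4(1−p) = 3p + 4.
Setting these equal: −11p + 8 = 3p + 4 ⇒ −14p = -4 ⇒ p = 2/7, and the value is (-11)·(2/7) + 8 = 34/7.
For the defender: with q = P(Y), equating Center's and South's payoffs gives −10q + 7 = 4q + 4 ⇒ q = 3/14.

34/7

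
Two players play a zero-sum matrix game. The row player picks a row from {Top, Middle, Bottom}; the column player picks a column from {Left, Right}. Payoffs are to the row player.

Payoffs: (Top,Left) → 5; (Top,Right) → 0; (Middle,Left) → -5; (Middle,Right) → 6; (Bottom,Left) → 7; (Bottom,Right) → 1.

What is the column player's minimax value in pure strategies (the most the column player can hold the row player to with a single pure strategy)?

Column maxima: Left → 7, Right → 6.
The smallest of these is 6.

6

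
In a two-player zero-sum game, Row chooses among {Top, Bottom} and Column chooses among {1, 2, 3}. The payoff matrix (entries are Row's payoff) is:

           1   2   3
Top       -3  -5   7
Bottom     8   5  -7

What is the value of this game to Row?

0

Row minima: Top → -5, Bottom → -7; maximin = -5.
Column maxima: 1 → 8, 2 → 5, 3 → 7; minimax = 5.
-5 ≠ 5, so there is no saddle point; optimal play is mixed.
1 is strictly dominated by 2 (it gives Row strictly more in every row), so Column never plays it.
On the remaining 2×2 (Top, Bottom vs 2, 3):
Let Row play Top with probability p. Expected payoff against 2: (-5)p + 5(1−p) = −10p + 5; against 3: 7p + (-7)(1−p) = 14p − 7.
Setting these equal: −10p + 5 = 14p − 7 ⇒ −24p = -12 ⇒ p = 1/2, and the value is (-10)·(1/2) + 5 = 0.
For Column: with q = P(2), equating Top's and Bottom's payoffs gives −12q + 7 = 12q − 7 ⇒ q = 7/12.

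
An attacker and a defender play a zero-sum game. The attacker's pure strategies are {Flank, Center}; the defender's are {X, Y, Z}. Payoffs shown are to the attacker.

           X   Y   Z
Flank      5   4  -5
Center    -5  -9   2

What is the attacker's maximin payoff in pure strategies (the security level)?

Row minima: Flank → -5, Center → -9.
The best of these is -5.

-5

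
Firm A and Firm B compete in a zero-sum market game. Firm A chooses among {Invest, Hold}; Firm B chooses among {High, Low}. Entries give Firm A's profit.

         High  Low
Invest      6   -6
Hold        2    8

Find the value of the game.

10/3

Row minima: Invest → -6, Hold → 2; maximin = 2.
Column maxima: High → 6, Low → 8; minimax = 6.
2 ≠ 6, so there is no saddle point; optimal play is mixed.
Let Firm A play Invest with probability p. Expected payoff against High: 6p + 2(1−p) = 4p + 2; against Low: (-6)p + 8(1−p) = −14p + 8.
Setting these equal: 4p + 2 = −14p + 8 ⇒ 18p = 6 ⇒ p = 1/3, and the value is (4)·(1/3) + 2 = 10/3.
For Firm B: with q = P(High), equating Invest's and Hold's payoffs gives 12q − 6 = −6q + 8 ⇒ q = 7/9.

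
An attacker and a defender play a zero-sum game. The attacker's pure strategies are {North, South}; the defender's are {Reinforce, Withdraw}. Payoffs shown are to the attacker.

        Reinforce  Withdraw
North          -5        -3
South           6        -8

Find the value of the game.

Row minima: North → -5, South → -8; maximin = -5.
Column maxima: Reinforce → 6, Withdraw → -3; minimax = -3.
-5 ≠ -3, so there is no saddle point; optimal play is mixed.
Let the attacker play North with probability p. Expected payoff against Reinforce: (-5)p + 6(1−p) = −11p + 6; against Withdraw: (-3)p + (-8)(1−p) = 5p − 8.
Setting these equal: −11p + 6 = 5p − 8 ⇒ −16p = -14 ⇒ p = 7/8, and the value is (-11)·(7/8) + 6 = -29/8.
For the defender: with q = P(Reinforce), equating North's and South's payoffs gives −2q − 3 = 14q − 8 ⇒ q = 5/16.

-29/8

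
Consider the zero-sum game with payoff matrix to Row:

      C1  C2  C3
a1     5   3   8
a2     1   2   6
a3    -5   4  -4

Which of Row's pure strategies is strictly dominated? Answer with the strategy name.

a1 gives a strictly higher payoff than a2 against every column: 5 > 1, 3 > 2, 8 > 6.
So a2 is strictly dominated and Row never plays it.

a2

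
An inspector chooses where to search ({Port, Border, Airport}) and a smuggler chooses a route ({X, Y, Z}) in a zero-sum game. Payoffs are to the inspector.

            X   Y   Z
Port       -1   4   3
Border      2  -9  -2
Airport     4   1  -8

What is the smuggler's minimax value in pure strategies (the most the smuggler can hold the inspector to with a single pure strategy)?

3

Column maxima: X → 4, Y → 4, Z → 3.
The smallest of these is 3.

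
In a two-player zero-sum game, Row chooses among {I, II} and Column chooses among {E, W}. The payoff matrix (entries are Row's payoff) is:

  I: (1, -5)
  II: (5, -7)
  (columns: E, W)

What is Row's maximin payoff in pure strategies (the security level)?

Row minima: I → -5, II → -7.
The best of these is -5.

-5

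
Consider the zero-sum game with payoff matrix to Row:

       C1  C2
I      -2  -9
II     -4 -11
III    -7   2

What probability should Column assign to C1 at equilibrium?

11/16

Row minima: I → -9, II → -11, III → -7; maximin = -7.
Column maxima: C1 → -2, C2 → 2; minimax = -2.
-7 ≠ -2, so there is no saddle point; optimal play is mixed.
II is strictly dominated by I, so Row never plays it.
On the remaining 2×2 (I, III vs C1, C2):
Let Row play I with probability p. Expected payoff against C1: (-2)p + (-7)(1−p) = 5p − 7; against C2: (-9)p + 2(1−p) = −11p + 2.
Setting these equal: 5p − 7 = −11p + 2 ⇒ 16p = 9 ⇒ p = 9/16, and the value is (5)·(9/16) − 7 = -67/16.
For Column: with q = P(C1), equating I's and III's payoffs gives 7q − 9 = −9q + 2 ⇒ q = 11/16.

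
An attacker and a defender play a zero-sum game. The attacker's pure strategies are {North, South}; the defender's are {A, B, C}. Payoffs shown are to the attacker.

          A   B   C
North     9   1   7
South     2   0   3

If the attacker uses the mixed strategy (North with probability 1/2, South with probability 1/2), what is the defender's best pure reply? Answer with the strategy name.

B

If the defender plays A, the attacker's expected payoff is (1/2)·9 + (1/2)·2 = 11/2.
If the defender plays B, the attacker's expected payoff is (1/2)·1 + (1/2)·0 = 1/2.
If the defender plays C, the attacker's expected payoff is (1/2)·7 + (1/2)·3 = 5.
The defender minimizes the attacker's payoff; the smallest is 1/2, so the best response is B.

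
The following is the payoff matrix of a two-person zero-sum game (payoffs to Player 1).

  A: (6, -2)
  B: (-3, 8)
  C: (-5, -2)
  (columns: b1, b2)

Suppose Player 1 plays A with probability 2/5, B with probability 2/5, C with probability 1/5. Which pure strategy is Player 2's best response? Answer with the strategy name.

b1

If Player 2 plays b1, Player 1's expected payoff is (2/5)·6 + (2/5)·(-3) + (1/5)·(-5) = 1/5.
If Player 2 plays b2, Player 1's expected payoff is (2/5)·(-2) + (2/5)·8 + (1/5)·(-2) = 2.
Player 2 minimizes Player 1's payoff; the smallest is 1/5, so the best response is b1.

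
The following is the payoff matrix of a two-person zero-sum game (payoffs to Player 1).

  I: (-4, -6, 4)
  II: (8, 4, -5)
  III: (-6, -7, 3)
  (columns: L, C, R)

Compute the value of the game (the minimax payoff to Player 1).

Row minima: I → -6, II → -5, III → -7; maximin = -5.
Column maxima: L → 8, C → 4, R → 4; minimax = 4.
-5 ≠ 4, so there is no saddle point; optimal play is mixed.
III is strictly dominated by I, so Player 1 never plays it.
L is strictly dominated by C (it gives Player 1 strictly more in every row), so Player 2 never plays it.
On the remaining 2×2 (I, II vs C, R):
Let Player 1 play I with probability p. Expected payoff against C: (-6)p + 4(1−p) = −10p + 4; against R: 4p + (-5)(1−p) = 9p − 5.
Setting these equal: −10p + 4 = 9p − 5 ⇒ −19p = -9 ⇒ p = 9/19, and the value is (-10)·(9/19) + 4 = -14/19.
For Player 2: with q = P(C), equating I's and II's payoffs gives −10q + 4 = 9q − 5 ⇒ q = 9/19.

-14/19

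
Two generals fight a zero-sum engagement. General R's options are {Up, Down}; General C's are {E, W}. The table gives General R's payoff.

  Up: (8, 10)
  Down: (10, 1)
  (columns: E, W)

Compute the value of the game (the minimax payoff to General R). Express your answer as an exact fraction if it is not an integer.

92/11

Row minima: Up → 8, Down → 1; maximin = 8.
Column maxima: E → 10, W → 10; minimax = 10.
8 ≠ 10, so there is no saddle point; optimal play is mixed.
Let General R play Up with probability p. Expected payoff against E: 8p + 10(1−p) = −2p + 10; against W: 10p + 1(1−p) = 9p + 1.
Setting these equal: −2p + 10 = 9p + 1 ⇒ −11p = -9 ⇒ p = 9/11, and the value is (-2)·(9/11) + 10 = 92/11.
For General C: with q = P(E), equating Up's and Down's payoffs gives −2q + 10 = 9q + 1 ⇒ q = 9/11.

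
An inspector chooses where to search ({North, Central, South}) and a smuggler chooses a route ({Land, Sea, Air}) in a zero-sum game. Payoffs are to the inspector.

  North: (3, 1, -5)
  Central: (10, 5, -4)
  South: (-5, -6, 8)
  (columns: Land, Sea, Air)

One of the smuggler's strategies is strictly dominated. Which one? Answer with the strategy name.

Sea holds the inspector's payoff strictly below Land in every row: 1 < 3, 5 < 10, -6 < -5.
So Land is strictly dominated for the smuggler.

Land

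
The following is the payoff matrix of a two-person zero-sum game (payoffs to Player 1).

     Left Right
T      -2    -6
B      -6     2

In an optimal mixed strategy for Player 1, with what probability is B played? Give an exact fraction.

1/3

Row minima: T → -6, B → -6; maximin = -6.
Column maxima: Left → -2, Right → 2; minimax = -2.
-6 ≠ -2, so there is no saddle point; optimal play is mixed.
Let Player 1 play T with probability p. Expected payoff against Left: (-2)p + (-6)(1−p) = 4p − 6; against Right: (-6)p + 2(1−p) = −8p + 2.
Setting these equal: 4p − 6 = −8p + 2 ⇒ 12p = 8 ⇒ p = 2/3, and the value is (4)·(2/3) − 6 = -10/3.
For Player 2: with q = P(Left), equating T's and B's payoffs gives 4q − 6 = −8q + 2 ⇒ q = 2/3.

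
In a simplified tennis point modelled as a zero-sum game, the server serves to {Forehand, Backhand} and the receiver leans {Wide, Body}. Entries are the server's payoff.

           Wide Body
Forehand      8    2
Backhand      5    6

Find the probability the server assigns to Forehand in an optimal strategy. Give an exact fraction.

1/7

Row minima: Forehand → 2, Backhand → 5; maximin = 5.
Column maxima: Wide → 8, Body → 6; minimax = 6.
5 ≠ 6, so there is no saddle point; optimal play is mixed.
Let the server play Forehand with probability p. Expected payoff against Wide: 8p + 5(1−p) = 3p + 5; against Body: 2p + 6(1−p) = −4p + 6.
Setting these equal: 3p + 5 = −4p + 6 ⇒ 7p = 1 ⇒ p = 1/7, and the value is (3)·(1/7) + 5 = 38/7.
For the receiver: with q = P(Wide), equating Forehand's and Backhand's payoffs gives 6q + 2 = −q + 6 ⇒ q = 4/7.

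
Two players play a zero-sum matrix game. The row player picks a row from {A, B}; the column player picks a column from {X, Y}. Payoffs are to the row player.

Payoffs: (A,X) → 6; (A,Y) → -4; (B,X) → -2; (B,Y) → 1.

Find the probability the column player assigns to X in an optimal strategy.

5/13

Row minima: A → -4, B → -2; maximin = -2.
Column maxima: X → 6, Y → 1; minimax = 1.
-2 ≠ 1, so there is no saddle point; optimal play is mixed.
Let the row player play A with probability p. Expected payoff against X: 6p + (-2)(1−p) = 8p − 2; against Y: (-4)p + 1(1−p) = −5p + 1.
Setting these equal: 8p − 2 = −5p + 1 ⇒ 13p = 3 ⇒ p = 3/13, and the value is (8)·(3/13) − 2 = -2/13.
For the column player: with q = P(X), equating A's and B's payoffs gives 10q − 4 = −3q + 1 ⇒ q = 5/13.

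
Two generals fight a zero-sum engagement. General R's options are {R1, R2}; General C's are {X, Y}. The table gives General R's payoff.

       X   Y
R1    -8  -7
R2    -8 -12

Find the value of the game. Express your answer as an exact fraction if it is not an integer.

-8

Row minima: R1 → -8, R2 → -12; maximin = -8.
Column maxima: X → -8, Y → -7; minimax = -8.
Since maximin = minimax = -8, there is a saddle point and the value is -8.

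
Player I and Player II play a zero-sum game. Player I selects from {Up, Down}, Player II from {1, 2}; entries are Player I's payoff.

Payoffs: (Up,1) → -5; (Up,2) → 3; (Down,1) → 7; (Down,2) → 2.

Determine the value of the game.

Row minima: Up → -5, Down → 2; maximin = 2.
Column maxima: 1 → 7, 2 → 3; minimax = 3.
2 ≠ 3, so there is no saddle point; optimal play is mixed.
Let Player I play Up with probability p. Expected payoff against 1: (-5)p + 7(1−p) = −12p + 7; against 2: 3p + 2(1−p) = p + 2.
Setting these equal: −12p + 7 = p + 2 ⇒ −13p = -5 ⇒ p = 5/13, and the value is (-12)·(5/13) + 7 = 31/13.
For Player II: with q = P(1), equating Up's and Down's payoffs gives −8q + 3 = 5q + 2 ⇒ q = 1/13.

31/13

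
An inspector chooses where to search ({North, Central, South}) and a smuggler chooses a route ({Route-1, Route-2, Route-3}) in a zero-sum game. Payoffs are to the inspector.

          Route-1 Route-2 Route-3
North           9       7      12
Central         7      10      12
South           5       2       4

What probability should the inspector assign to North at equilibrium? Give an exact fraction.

Row minima: North → 7, Central → 7, South → 2; maximin = 7.
Column maxima: Route-1 → 9, Route-2 → 10, Route-3 → 12; minimax = 9.
7 ≠ 9, so there is no saddle point; optimal play is mixed.
South is strictly dominated by North, so the inspector never plays it.
With South eliminated, Route-3 is strictly dominated by Route-1 (it gives the inspector strictly more in every remaining row), so the smuggler never plays it.
On the remaining 2×2 (North, Central vs Route-1, Route-2):
Let the inspector play North with probability p. Expected payoff against Route-1: 9p + 7(1−p) = 2p + 7; against Route-2: 7p + 10(1−p) = −3p + 10.
Setting these equal: 2p + 7 = −3p + 10 ⇒ 5p = 3 ⇒ p = 3/5, and the value is (2)·(3/5) + 7 = 41/5.
For the smuggler: with q = P(Route-1), equating North's and Central's payoffs gives 2q + 7 = −3q + 10 ⇒ q = 3/5.

3/5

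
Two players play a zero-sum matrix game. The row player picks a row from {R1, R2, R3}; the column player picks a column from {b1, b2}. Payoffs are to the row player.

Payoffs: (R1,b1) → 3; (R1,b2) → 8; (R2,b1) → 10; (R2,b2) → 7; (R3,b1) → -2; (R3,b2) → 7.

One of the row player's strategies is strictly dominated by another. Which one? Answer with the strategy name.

R3

R1 gives a strictly higher payoff than R3 against every column: 3 > -2, 8 > 7.
So R3 is strictly dominated and the row player never plays it.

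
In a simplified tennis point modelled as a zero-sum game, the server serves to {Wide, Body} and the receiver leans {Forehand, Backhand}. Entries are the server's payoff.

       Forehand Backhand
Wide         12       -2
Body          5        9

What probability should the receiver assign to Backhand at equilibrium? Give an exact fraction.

7/18

Row minima: Wide → -2, Body → 5; maximin = 5.
Column maxima: Forehand → 12, Backhand → 9; minimax = 9.
5 ≠ 9, so there is no saddle point; optimal play is mixed.
Let the server play Wide with probability p. Expected payoff against Forehand: 12p + 5(1−p) = 7p + 5; against Backhand: (-2)p + 9(1−p) = −11p + 9.
Setting these equal: 7p + 5 = −11p + 9 ⇒ 18p = 4 ⇒ p = 2/9, and the value is (7)·(2/9) + 5 = 59/9.
For the receiver: with q = P(Forehand), equating Wide's and Body's payoffs gives 14q − 2 = −4q + 9 ⇒ q = 11/18.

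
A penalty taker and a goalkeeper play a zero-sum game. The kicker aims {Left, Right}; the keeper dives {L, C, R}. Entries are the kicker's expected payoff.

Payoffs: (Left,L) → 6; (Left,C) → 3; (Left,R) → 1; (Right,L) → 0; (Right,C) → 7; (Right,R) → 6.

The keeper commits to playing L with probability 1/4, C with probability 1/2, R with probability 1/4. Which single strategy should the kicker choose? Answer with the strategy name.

Expected payoff of Left: (1/4)·6 + (1/2)·3 + (1/4)·1 = 13/4.
Expected payoff of Right: (1/4)·0 + (1/2)·7 + (1/4)·6 = 5.
The largest is 5, so the kicker's best response is Right.

Right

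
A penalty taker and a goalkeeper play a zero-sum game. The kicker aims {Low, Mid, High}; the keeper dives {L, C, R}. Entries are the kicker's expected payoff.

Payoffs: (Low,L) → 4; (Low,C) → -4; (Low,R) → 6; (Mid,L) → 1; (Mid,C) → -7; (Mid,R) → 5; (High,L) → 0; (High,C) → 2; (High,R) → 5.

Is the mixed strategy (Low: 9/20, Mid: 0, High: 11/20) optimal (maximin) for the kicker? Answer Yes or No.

Against L this mix gives (9/20)·4 + (11/20)·0 = 9/5.
Against C this mix gives (9/20)·(-4) + (11/20)·2 = -7/10.
Against R this mix gives (9/20)·6 + (11/20)·5 = 109/20.
The keeper will play C, holding the kicker to -7/10. Shifting weight toward the row that does better against C would raise this floor (the equalizing mix achieves 4/5 against both C and L), so the proposed strategy is not optimal.

No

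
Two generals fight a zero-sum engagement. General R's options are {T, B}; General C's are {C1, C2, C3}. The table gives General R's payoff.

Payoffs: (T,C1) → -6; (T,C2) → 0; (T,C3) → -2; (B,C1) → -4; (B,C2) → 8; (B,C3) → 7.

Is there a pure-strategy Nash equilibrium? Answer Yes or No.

Yes

Row minima: T → -6, B → -4; maximin = -4.
Column maxima: C1 → -4, C2 → 8, C3 → 7; minimax = -4.
maximin = minimax = -4, so a saddle point exists.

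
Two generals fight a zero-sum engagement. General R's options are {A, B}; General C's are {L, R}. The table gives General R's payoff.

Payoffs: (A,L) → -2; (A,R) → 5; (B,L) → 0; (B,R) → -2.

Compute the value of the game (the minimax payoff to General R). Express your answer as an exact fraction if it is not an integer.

-4/9

Row minima: A → -2, B → -2; maximin = -2.
Column maxima: L → 0, R → 5; minimax = 0.
-2 ≠ 0, so there is no saddle point; optimal play is mixed.
Let General R play A with probability p. Expected payoff against L: (-2)p + 0(1−p) = −2p; against R: 5p + (-2)(1−p) = 7p − 2.
Setting these equal: −2p = 7p − 2 ⇒ −9p = -2 ⇒ p = 2/9, and the value is (-2)·(2/9) = -4/9.
For General C: with q = P(L), equating A's and B's payoffs gives −7q + 5 = 2q − 2 ⇒ q = 7/9.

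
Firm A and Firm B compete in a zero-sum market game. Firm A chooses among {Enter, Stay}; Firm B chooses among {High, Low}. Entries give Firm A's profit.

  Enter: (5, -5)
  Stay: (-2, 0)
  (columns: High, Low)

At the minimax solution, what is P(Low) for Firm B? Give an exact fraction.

Row minima: Enter → -5, Stay → -2; maximin = -2.
Column maxima: High → 5, Low → 0; minimax = 0.
-2 ≠ 0, so there is no saddle point; optimal play is mixed.
Let Firm A play Enter with probability p. Expected payoff against High: 5p + (-2)(1−p) = 7p − 2; against Low: (-5)p + 0(1−p) = −5p.
Setting these equal: 7p − 2 = −5p ⇒ 12p = 2 ⇒ p = 1/6, and the value is (7)·(1/6) − 2 = -5/6.
For Firm B: with q = P(High), equating Enter's and Stay's payoffs gives 10q − 5 = −2q ⇒ q = 5/12.

7/12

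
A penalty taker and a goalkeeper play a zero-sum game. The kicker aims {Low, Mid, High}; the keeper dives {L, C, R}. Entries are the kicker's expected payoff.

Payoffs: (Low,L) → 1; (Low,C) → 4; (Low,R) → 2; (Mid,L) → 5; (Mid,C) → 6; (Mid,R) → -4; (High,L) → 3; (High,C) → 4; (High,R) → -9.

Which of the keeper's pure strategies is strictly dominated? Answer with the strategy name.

C

L holds the kicker's payoff strictly below C in every row: 1 < 4, 5 < 6, 3 < 4.
So C is strictly dominated for the keeper.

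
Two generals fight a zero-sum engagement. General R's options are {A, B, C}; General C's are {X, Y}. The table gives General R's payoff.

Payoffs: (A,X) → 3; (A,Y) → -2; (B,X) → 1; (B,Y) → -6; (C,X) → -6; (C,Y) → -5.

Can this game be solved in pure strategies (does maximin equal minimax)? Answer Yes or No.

Yes

Row minima: A → -2, B → -6, C → -6; maximin = -2.
Column maxima: X → 3, Y → -2; minimax = -2.
maximin = minimax = -2, so a saddle point exists.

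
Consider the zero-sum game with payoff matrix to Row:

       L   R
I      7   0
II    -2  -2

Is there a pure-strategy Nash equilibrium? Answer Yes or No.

Yes

Row minima: I → 0, II → -2; maximin = 0.
Column maxima: L → 7, R → 0; minimax = 0.
maximin = minimax = 0, so a saddle point exists.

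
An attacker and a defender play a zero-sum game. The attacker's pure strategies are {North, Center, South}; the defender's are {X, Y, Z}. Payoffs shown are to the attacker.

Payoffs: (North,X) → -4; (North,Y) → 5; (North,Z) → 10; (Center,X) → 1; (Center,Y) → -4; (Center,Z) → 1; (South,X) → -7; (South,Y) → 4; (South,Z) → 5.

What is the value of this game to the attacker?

Row minima: North → -4, Center → -4, South → -7; maximin = -4.
Column maxima: X → 1, Y → 5, Z → 10; minimax = 1.
-4 ≠ 1, so there is no saddle point; optimal play is mixed.
South is strictly dominated by North, so the attacker never plays it.
Z is strictly dominated by Y (it gives the attacker strictly more in every row), so the defender never plays it.
On the remaining 2×2 (North, Center vs X, Y):
Let the attacker play North with probability p. Expected payoff against X: (-4)p + 1(1−p) = −5p + 1; against Y: 5p + (-4)(1−p) = 9p − 4.
Setting these equal: −5p + 1 = 9p − 4 ⇒ −14p = -5 ⇒ p = 5/14, and the value is (-5)·(5/14) + 1 = -11/14.
For the defender: with q = P(X), equating North's and Center's payoffs gives −9q + 5 = 5q − 4 ⇒ q = 9/14.

-11/14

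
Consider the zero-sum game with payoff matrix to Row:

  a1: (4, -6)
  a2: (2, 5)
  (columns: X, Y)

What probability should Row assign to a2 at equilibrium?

10/13

Row minima: a1 → -6, a2 → 2; maximin = 2.
Column maxima: X → 4, Y → 5; minimax = 4.
2 ≠ 4, so there is no saddle point; optimal play is mixed.
Let Row play a1 with probability p. Expected payoff against X: 4p + 2(1−p) = 2p + 2; against Y: (-6)p + 5(1−p) = −11p + 5.
Setting these equal: 2p + 2 = −11p + 5 ⇒ 13p = 3 ⇒ p = 3/13, and the value is (2)·(3/13) + 2 = 32/13.
For Column: with q = P(X), equating a1's and a2's payoffs gives 10q − 6 = −3q + 5 ⇒ q = 11/13.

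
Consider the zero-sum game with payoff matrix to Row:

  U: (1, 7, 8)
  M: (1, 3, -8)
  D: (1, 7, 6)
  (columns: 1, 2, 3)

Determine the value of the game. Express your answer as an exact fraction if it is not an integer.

1

Row minima: U → 1, M → -8, D → 1; maximin = 1.
Column maxima: 1 → 1, 2 → 7, 3 → 8; minimax = 1.
Since maximin = minimax = 1, there is a saddle point and the value is 1.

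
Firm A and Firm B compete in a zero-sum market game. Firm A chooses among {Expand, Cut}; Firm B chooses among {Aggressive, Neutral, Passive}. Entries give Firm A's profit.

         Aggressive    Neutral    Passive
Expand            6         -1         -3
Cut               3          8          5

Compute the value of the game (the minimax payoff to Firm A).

39/11

Row minima: Expand → -3, Cut → 3; maximin = 3.
Column maxima: Aggressive → 6, Neutral → 8, Passive → 5; minimax = 5.
3 ≠ 5, so there is no saddle point; optimal play is mixed.
Neutral is strictly dominated by Passive (it gives Firm A strictly more in every row), so Firm B never plays it.
On the remaining 2×2 (Expand, Cut vs Aggressive, Passive):
Let Firm A play Expand with probability p. Expected payoff against Aggressive: 6p + 3(1−p) = 3p + 3; against Passive: (-3)p + 5(1−p) = −8p + 5.
Setting these equal: 3p + 3 = −8p + 5 ⇒ 11p = 2 ⇒ p = 2/11, and the value is (3)·(2/11) + 3 = 39/11.
For Firm B: with q = P(Aggressive), equating Expand's and Cut's payoffs gives 9q − 3 = −2q + 5 ⇒ q = 8/11.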